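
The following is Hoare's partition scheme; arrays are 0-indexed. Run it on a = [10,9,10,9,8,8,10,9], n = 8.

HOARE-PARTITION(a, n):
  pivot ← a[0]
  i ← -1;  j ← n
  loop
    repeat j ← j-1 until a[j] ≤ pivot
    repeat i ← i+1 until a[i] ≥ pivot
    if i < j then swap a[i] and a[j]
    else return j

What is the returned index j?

pivot = a[0] = 10; i = -1, j = 8
j→7 (a[7]=9≤10), i→0 (a[0]=10≥10); i<j, swap → [9,9,10,9,8,8,10,10]
j→6 (a[6]=10≤10), i→2 (a[2]=10≥10); i<j, swap → [9,9,10,9,8,8,10,10]
j→5, i→6; i≥j, return j=5. a = [9,9,10,9,8,8,10,10]

5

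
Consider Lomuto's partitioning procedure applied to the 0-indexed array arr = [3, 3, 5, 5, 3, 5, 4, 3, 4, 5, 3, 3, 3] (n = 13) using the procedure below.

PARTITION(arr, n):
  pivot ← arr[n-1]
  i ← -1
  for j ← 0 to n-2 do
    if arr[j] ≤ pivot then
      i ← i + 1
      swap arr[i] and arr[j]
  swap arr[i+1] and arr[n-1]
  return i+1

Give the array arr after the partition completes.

[3, 3, 3, 3, 3, 3, 3, 5, 4, 5, 5, 5, 4]

pivot = arr[12] = 3; i = -1
j=0: arr[0]=3 ≤ 3 → i=0, swap arr[0],arr[0] (no change) → [3, 3, 5, 5, 3, 5, 4, 3, 4, 5, 3, 3, 3]
j=1: arr[1]=3 ≤ 3 → i=1, swap arr[1],arr[1] (no change) → [3, 3, 5, 5, 3, 5, 4, 3, 4, 5, 3, 3, 3]
j=2: arr[2]=5 > 3 → no swap
j=3: arr[3]=5 > 3 → no swap
j=4: arr[4]=3 ≤ 3 → i=2, swap arr[2],arr[4] → [3, 3, 3, 5, 5, 5, 4, 3, 4, 5, 3, 3, 3]
j=5: arr[5]=5 > 3 → no swap
j=6: arr[6]=4 > 3 → no swap
j=7: arr[7]=3 ≤ 3 → i=3, swap arr[3],arr[7] → [3, 3, 3, 3, 5, 5, 4, 5, 4, 5, 3, 3, 3]
j=8: arr[8]=4 > 3 → no swap
j=9: arr[9]=5 > 3 → no swap
j=10: arr[10]=3 ≤ 3 → i=4, swap arr[4],arr[10] → [3, 3, 3, 3, 3, 5, 4, 5, 4, 5, 5, 3, 3]
j=11: arr[11]=3 ≤ 3 → i=5, swap arr[5],arr[11] → [3, 3, 3, 3, 3, 3, 4, 5, 4, 5, 5, 5, 3]
final swap arr[6],arr[12] → [3, 3, 3, 3, 3, 3, 3, 5, 4, 5, 5, 5, 4]; return 6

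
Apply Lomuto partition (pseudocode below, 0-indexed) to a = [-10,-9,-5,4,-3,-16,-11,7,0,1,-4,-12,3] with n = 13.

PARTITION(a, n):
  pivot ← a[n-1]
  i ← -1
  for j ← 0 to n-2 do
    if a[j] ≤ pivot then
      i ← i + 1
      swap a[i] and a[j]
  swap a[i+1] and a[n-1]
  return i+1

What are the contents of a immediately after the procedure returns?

[-10,-9,-5,-3,-16,-11,0,1,-4,-12,3,7,4]

pivot = a[12] = 3; i = -1
j=0: a[0]=-10 ≤ 3 → i=0, swap a[0],a[0] (no change) → [-10,-9,-5,4,-3,-16,-11,7,0,1,-4,-12,3]
j=1: a[1]=-9 ≤ 3 → i=1, swap a[1],a[1] (no change) → [-10,-9,-5,4,-3,-16,-11,7,0,1,-4,-12,3]
j=2: a[2]=-5 ≤ 3 → i=2, swap a[2],a[2] (no change) → [-10,-9,-5,4,-3,-16,-11,7,0,1,-4,-12,3]
j=3: a[3]=4 > 3 → no swap
j=4: a[4]=-3 ≤ 3 → i=3, swap a[3],a[4] → [-10,-9,-5,-3,4,-16,-11,7,0,1,-4,-12,3]
j=5: a[5]=-16 ≤ 3 → i=4, swap a[4],a[5] → [-10,-9,-5,-3,-16,4,-11,7,0,1,-4,-12,3]
j=6: a[6]=-11 ≤ 3 → i=5, swap a[5],a[6] → [-10,-9,-5,-3,-16,-11,4,7,0,1,-4,-12,3]
j=7: a[7]=7 > 3 → no swap
j=8: a[8]=0 ≤ 3 → i=6, swap a[6],a[8] → [-10,-9,-5,-3,-16,-11,0,7,4,1,-4,-12,3]
j=9: a[9]=1 ≤ 3 → i=7, swap a[7],a[9] → [-10,-9,-5,-3,-16,-11,0,1,4,7,-4,-12,3]
j=10: a[10]=-4 ≤ 3 → i=8, swap a[8],a[10] → [-10,-9,-5,-3,-16,-11,0,1,-4,7,4,-12,3]
j=11: a[11]=-12 ≤ 3 → i=9, swap a[9],a[11] → [-10,-9,-5,-3,-16,-11,0,1,-4,-12,4,7,3]
final swap a[10],a[12] → [-10,-9,-5,-3,-16,-11,0,1,-4,-12,3,7,4]; return 10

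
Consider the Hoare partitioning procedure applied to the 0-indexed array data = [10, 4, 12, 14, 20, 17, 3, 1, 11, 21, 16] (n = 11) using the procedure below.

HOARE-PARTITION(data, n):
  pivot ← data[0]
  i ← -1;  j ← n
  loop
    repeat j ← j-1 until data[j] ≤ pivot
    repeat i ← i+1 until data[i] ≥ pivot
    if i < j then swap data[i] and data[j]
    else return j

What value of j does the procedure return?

2

pivot = data[0] = 10; i = -1, j = 11
j→7 (data[7]=1≤10), i→0 (data[0]=10≥10); i<j, swap → [1, 4, 12, 14, 20, 17, 3, 10, 11, 21, 16]
j→6 (data[6]=3≤10), i→2 (data[2]=12≥10); i<j, swap → [1, 4, 3, 14, 20, 17, 12, 10, 11, 21, 16]
j→2, i→3; i≥j, return j=2. data = [1, 4, 3, 14, 20, 17, 12, 10, 11, 21, 16]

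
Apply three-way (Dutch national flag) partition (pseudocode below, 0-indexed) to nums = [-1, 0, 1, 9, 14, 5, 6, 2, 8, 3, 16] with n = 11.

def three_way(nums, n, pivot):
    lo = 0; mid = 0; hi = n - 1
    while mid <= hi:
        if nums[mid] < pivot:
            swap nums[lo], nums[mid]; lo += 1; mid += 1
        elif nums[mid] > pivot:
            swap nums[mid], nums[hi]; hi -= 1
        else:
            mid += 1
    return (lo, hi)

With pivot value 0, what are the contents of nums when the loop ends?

pivot = 0; lo=0, mid=0, hi=10
nums[mid]=-1<0: swap nums[0],nums[0]; lo=1,mid=1 → [-1, 0, 1, 9, 14, 5, 6, 2, 8, 3, 16]
nums[mid]=0=0: mid=2
nums[mid]=1>0: swap nums[2],nums[10]; hi=9 → [-1, 0, 16, 9, 14, 5, 6, 2, 8, 3, 1]
nums[mid]=16>0: swap nums[2],nums[9]; hi=8 → [-1, 0, 3, 9, 14, 5, 6, 2, 8, 16, 1]
nums[mid]=3>0: swap nums[2],nums[8]; hi=7 → [-1, 0, 8, 9, 14, 5, 6, 2, 3, 16, 1]
nums[mid]=8>0: swap nums[2],nums[7]; hi=6 → [-1, 0, 2, 9, 14, 5, 6, 8, 3, 16, 1]
nums[mid]=2>0: swap nums[2],nums[6]; hi=5 → [-1, 0, 6, 9, 14, 5, 2, 8, 3, 16, 1]
nums[mid]=6>0: swap nums[2],nums[5]; hi=4 → [-1, 0, 5, 9, 14, 6, 2, 8, 3, 16, 1]
nums[mid]=5>0: swap nums[2],nums[4]; hi=3 → [-1, 0, 14, 9, 5, 6, 2, 8, 3, 16, 1]
nums[mid]=14>0: swap nums[2],nums[3]; hi=2 → [-1, 0, 9, 14, 5, 6, 2, 8, 3, 16, 1]
nums[mid]=9>0: swap nums[2],nums[2]; hi=1 → [-1, 0, 9, 14, 5, 6, 2, 8, 3, 16, 1]
end: lo=1, hi=1; nums = [-1, 0, 9, 14, 5, 6, 2, 8, 3, 16, 1]

[-1, 0, 9, 14, 5, 6, 2, 8, 3, 16, 1]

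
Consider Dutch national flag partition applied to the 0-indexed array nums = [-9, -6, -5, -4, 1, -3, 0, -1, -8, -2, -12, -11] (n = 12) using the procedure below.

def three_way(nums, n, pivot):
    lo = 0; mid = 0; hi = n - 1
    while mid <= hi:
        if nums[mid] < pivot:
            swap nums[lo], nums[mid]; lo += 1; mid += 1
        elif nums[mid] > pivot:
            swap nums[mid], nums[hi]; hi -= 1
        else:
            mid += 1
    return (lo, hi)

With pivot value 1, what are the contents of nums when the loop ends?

pivot = 1; lo=0, mid=0, hi=11
nums[mid]=-9<1: swap nums[0],nums[0]; lo=1,mid=1 → [-9, -6, -5, -4, 1, -3, 0, -1, -8, -2, -12, -11]
nums[mid]=-6<1: swap nums[1],nums[1]; lo=2,mid=2 → [-9, -6, -5, -4, 1, -3, 0, -1, -8, -2, -12, -11]
nums[mid]=-5<1: swap nums[2],nums[2]; lo=3,mid=3 → [-9, -6, -5, -4, 1, -3, 0, -1, -8, -2, -12, -11]
nums[mid]=-4<1: swap nums[3],nums[3]; lo=4,mid=4 → [-9, -6, -5, -4, 1, -3, 0, -1, -8, -2, -12, -11]
nums[mid]=1=1: mid=5
nums[mid]=-3<1: swap nums[4],nums[5]; lo=5,mid=6 → [-9, -6, -5, -4, -3, 1, 0, -1, -8, -2, -12, -11]
nums[mid]=0<1: swap nums[5],nums[6]; lo=6,mid=7 → [-9, -6, -5, -4, -3, 0, 1, -1, -8, -2, -12, -11]
nums[mid]=-1<1: swap nums[6],nums[7]; lo=7,mid=8 → [-9, -6, -5, -4, -3, 0, -1, 1, -8, -2, -12, -11]
nums[mid]=-8<1: swap nums[7],nums[8]; lo=8,mid=9 → [-9, -6, -5, -4, -3, 0, -1, -8, 1, -2, -12, -11]
nums[mid]=-2<1: swap nums[8],nums[9]; lo=9,mid=10 → [-9, -6, -5, -4, -3, 0, -1, -8, -2, 1, -12, -11]
nums[mid]=-12<1: swap nums[9],nums[10]; lo=10,mid=11 → [-9, -6, -5, -4, -3, 0, -1, -8, -2, -12, 1, -11]
nums[mid]=-11<1: swap nums[10],nums[11]; lo=11,mid=12 → [-9, -6, -5, -4, -3, 0, -1, -8, -2, -12, -11, 1]
end: lo=11, hi=11; nums = [-9, -6, -5, -4, -3, 0, -1, -8, -2, -12, -11, 1]

[-9, -6, -5, -4, -3, 0, -1, -8, -2, -12, -11, 1]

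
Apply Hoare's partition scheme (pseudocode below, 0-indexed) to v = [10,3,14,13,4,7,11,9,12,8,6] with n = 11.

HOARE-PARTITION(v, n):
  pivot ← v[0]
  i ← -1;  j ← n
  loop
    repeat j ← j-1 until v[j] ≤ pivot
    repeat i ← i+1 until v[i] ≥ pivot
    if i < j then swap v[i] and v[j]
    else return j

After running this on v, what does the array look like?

pivot=10
j stops at 10 (6), i stops at 0 (10); swap ⇒ [6,3,14,13,4,7,11,9,12,8,10]
j stops at 9 (8), i stops at 2 (14); swap ⇒ [6,3,8,13,4,7,11,9,12,14,10]
j stops at 7 (9), i stops at 3 (13); swap ⇒ [6,3,8,9,4,7,11,13,12,14,10]
j stops at 5, i stops at 6; i≥j ⇒ return 5. v=[6,3,8,9,4,7,11,13,12,14,10]

[6,3,8,9,4,7,11,13,12,14,10]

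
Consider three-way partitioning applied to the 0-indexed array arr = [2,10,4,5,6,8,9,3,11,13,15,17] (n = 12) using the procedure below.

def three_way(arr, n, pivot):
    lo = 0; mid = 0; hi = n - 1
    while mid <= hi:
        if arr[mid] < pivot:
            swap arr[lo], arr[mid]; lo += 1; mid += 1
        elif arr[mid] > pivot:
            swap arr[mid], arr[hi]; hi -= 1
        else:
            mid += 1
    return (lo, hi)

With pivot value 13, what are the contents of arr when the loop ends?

pivot = 13; lo=0, mid=0, hi=11
arr[mid]=2<13: swap arr[0],arr[0]; lo=1,mid=1 → [2,10,4,5,6,8,9,3,11,13,15,17]
arr[mid]=10<13: swap arr[1],arr[1]; lo=2,mid=2 → [2,10,4,5,6,8,9,3,11,13,15,17]
arr[mid]=4<13: swap arr[2],arr[2]; lo=3,mid=3 → [2,10,4,5,6,8,9,3,11,13,15,17]
arr[mid]=5<13: swap arr[3],arr[3]; lo=4,mid=4 → [2,10,4,5,6,8,9,3,11,13,15,17]
arr[mid]=6<13: swap arr[4],arr[4]; lo=5,mid=5 → [2,10,4,5,6,8,9,3,11,13,15,17]
arr[mid]=8<13: swap arr[5],arr[5]; lo=6,mid=6 → [2,10,4,5,6,8,9,3,11,13,15,17]
arr[mid]=9<13: swap arr[6],arr[6]; lo=7,mid=7 → [2,10,4,5,6,8,9,3,11,13,15,17]
arr[mid]=3<13: swap arr[7],arr[7]; lo=8,mid=8 → [2,10,4,5,6,8,9,3,11,13,15,17]
arr[mid]=11<13: swap arr[8],arr[8]; lo=9,mid=9 → [2,10,4,5,6,8,9,3,11,13,15,17]
arr[mid]=13=13: mid=10
arr[mid]=15>13: swap arr[10],arr[11]; hi=10 → [2,10,4,5,6,8,9,3,11,13,17,15]
arr[mid]=17>13: swap arr[10],arr[10]; hi=9 → [2,10,4,5,6,8,9,3,11,13,17,15]
end: lo=9, hi=9; arr = [2,10,4,5,6,8,9,3,11,13,17,15]

[2,10,4,5,6,8,9,3,11,13,17,15]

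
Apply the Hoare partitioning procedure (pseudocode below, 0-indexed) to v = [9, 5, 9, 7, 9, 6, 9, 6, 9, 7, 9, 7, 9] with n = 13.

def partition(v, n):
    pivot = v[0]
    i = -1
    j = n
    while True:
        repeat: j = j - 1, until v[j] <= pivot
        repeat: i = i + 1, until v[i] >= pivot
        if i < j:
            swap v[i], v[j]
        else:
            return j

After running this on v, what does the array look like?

[9, 5, 7, 7, 9, 6, 7, 6, 9, 9, 9, 9, 9]

pivot = v[0] = 9; i = -1, j = 13
j→12 (v[12]=9≤9), i→0 (v[0]=9≥9); i<j, swap → [9, 5, 9, 7, 9, 6, 9, 6, 9, 7, 9, 7, 9]
j→11 (v[11]=7≤9), i→2 (v[2]=9≥9); i<j, swap → [9, 5, 7, 7, 9, 6, 9, 6, 9, 7, 9, 9, 9]
j→10 (v[10]=9≤9), i→4 (v[4]=9≥9); i<j, swap → [9, 5, 7, 7, 9, 6, 9, 6, 9, 7, 9, 9, 9]
j→9 (v[9]=7≤9), i→6 (v[6]=9≥9); i<j, swap → [9, 5, 7, 7, 9, 6, 7, 6, 9, 9, 9, 9, 9]
j→8, i→8; i≥j, return j=8. v = [9, 5, 7, 7, 9, 6, 7, 6, 9, 9, 9, 9, 9]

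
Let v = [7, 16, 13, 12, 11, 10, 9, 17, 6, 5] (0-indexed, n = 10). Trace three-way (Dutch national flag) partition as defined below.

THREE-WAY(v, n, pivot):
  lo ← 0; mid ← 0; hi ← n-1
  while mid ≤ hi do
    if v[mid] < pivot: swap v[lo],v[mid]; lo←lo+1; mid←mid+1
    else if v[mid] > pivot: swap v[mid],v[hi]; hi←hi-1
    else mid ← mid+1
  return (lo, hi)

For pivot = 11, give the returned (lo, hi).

pivot = 11; lo=0, mid=0, hi=9
v[mid]=7<11: swap v[0],v[0]; lo=1,mid=1 → [7, 16, 13, 12, 11, 10, 9, 17, 6, 5]
v[mid]=16>11: swap v[1],v[9]; hi=8 → [7, 5, 13, 12, 11, 10, 9, 17, 6, 16]
v[mid]=5<11: swap v[1],v[1]; lo=2,mid=2 → [7, 5, 13, 12, 11, 10, 9, 17, 6, 16]
v[mid]=13>11: swap v[2],v[8]; hi=7 → [7, 5, 6, 12, 11, 10, 9, 17, 13, 16]
v[mid]=6<11: swap v[2],v[2]; lo=3,mid=3 → [7, 5, 6, 12, 11, 10, 9, 17, 13, 16]
v[mid]=12>11: swap v[3],v[7]; hi=6 → [7, 5, 6, 17, 11, 10, 9, 12, 13, 16]
v[mid]=17>11: swap v[3],v[6]; hi=5 → [7, 5, 6, 9, 11, 10, 17, 12, 13, 16]
v[mid]=9<11: swap v[3],v[3]; lo=4,mid=4 → [7, 5, 6, 9, 11, 10, 17, 12, 13, 16]
v[mid]=11=11: mid=5
v[mid]=10<11: swap v[4],v[5]; lo=5,mid=6 → [7, 5, 6, 9, 10, 11, 17, 12, 13, 16]
end: lo=5, hi=5; v = [7, 5, 6, 9, 10, 11, 17, 12, 13, 16]

(5, 5)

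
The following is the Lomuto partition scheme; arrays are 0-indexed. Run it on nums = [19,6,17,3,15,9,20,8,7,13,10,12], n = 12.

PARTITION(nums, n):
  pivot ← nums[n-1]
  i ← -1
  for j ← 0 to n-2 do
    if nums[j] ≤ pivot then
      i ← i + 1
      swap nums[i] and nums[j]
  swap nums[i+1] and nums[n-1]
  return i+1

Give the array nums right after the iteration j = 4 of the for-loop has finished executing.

pivot = nums[11] = 12; i = -1
j=0: nums[0]=19 > 12 → no swap
j=1: nums[1]=6 ≤ 12 → i=0, swap nums[0],nums[1] → [6,19,17,3,15,9,20,8,7,13,10,12]
j=2: nums[2]=17 > 12 → no swap
j=3: nums[3]=3 ≤ 12 → i=1, swap nums[1],nums[3] → [6,3,17,19,15,9,20,8,7,13,10,12]
j=4: nums[4]=15 > 12 → no swap
(after j=4) nums = [6,3,17,19,15,9,20,8,7,13,10,12]

[6,3,17,19,15,9,20,8,7,13,10,12]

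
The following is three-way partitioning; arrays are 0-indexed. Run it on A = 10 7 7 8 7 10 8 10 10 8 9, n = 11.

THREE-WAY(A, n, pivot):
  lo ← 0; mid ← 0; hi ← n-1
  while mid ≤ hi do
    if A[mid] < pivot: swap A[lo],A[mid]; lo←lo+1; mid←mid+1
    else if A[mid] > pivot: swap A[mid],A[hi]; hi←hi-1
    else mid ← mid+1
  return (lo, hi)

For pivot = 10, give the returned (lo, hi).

(7, 10)

lo=0 mid=0 hi=10
10=10: mid=1
7<10: swap(0,1), lo=1 mid=2 ⇒ 7 10 7 8 7 10 8 10 10 8 9
7<10: swap(1,2), lo=2 mid=3 ⇒ 7 7 10 8 7 10 8 10 10 8 9
8<10: swap(2,3), lo=3 mid=4 ⇒ 7 7 8 10 7 10 8 10 10 8 9
7<10: swap(3,4), lo=4 mid=5 ⇒ 7 7 8 7 10 10 8 10 10 8 9
10=10: mid=6
8<10: swap(4,6), lo=5 mid=7 ⇒ 7 7 8 7 8 10 10 10 10 8 9
10=10: mid=8
10=10: mid=9
8<10: swap(5,9), lo=6 mid=10 ⇒ 7 7 8 7 8 8 10 10 10 10 9
9<10: swap(6,10), lo=7 mid=11 ⇒ 7 7 8 7 8 8 9 10 10 10 10
done. lo=7 hi=10; A=7 7 8 7 8 8 9 10 10 10 10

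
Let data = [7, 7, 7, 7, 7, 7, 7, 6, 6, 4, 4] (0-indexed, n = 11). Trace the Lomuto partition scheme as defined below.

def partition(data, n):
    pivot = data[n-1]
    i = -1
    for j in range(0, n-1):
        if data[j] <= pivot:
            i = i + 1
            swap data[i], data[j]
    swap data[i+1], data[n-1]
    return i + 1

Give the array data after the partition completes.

[4, 4, 7, 7, 7, 7, 7, 6, 6, 7, 7]

pivot = data[10] = 4; i = -1
j=0: data[0]=7 > 4 → no swap
j=1: data[1]=7 > 4 → no swap
j=2: data[2]=7 > 4 → no swap
j=3: data[3]=7 > 4 → no swap
j=4: data[4]=7 > 4 → no swap
j=5: data[5]=7 > 4 → no swap
j=6: data[6]=7 > 4 → no swap
j=7: data[7]=6 > 4 → no swap
j=8: data[8]=6 > 4 → no swap
j=9: data[9]=4 ≤ 4 → i=0, swap data[0],data[9] → [4, 7, 7, 7, 7, 7, 7, 6, 6, 7, 4]
final swap data[1],data[10] → [4, 4, 7, 7, 7, 7, 7, 6, 6, 7, 7]; return 1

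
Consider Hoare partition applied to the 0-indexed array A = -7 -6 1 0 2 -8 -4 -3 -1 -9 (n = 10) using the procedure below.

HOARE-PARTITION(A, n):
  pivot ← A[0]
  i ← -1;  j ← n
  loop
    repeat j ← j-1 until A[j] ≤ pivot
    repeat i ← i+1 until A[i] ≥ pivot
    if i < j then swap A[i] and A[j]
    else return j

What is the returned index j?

1

pivot=-7
j stops at 9 (-9), i stops at 0 (-7); swap ⇒ -9 -6 1 0 2 -8 -4 -3 -1 -7
j stops at 5 (-8), i stops at 1 (-6); swap ⇒ -9 -8 1 0 2 -6 -4 -3 -1 -7
j stops at 1, i stops at 2; i≥j ⇒ return 1. A=-9 -8 1 0 2 -6 -4 -3 -1 -7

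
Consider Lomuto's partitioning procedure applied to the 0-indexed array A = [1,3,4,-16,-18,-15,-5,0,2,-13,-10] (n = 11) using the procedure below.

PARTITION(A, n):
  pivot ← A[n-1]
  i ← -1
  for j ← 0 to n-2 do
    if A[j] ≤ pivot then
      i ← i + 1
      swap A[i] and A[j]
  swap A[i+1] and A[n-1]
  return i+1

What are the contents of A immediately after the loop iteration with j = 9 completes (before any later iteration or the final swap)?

pivot = A[10] = -10; i = -1
j=0: A[0]=1 > -10 → no swap
j=1: A[1]=3 > -10 → no swap
j=2: A[2]=4 > -10 → no swap
j=3: A[3]=-16 ≤ -10 → i=0, swap A[0],A[3] → [-16,3,4,1,-18,-15,-5,0,2,-13,-10]
j=4: A[4]=-18 ≤ -10 → i=1, swap A[1],A[4] → [-16,-18,4,1,3,-15,-5,0,2,-13,-10]
j=5: A[5]=-15 ≤ -10 → i=2, swap A[2],A[5] → [-16,-18,-15,1,3,4,-5,0,2,-13,-10]
j=6: A[6]=-5 > -10 → no swap
j=7: A[7]=0 > -10 → no swap
j=8: A[8]=2 > -10 → no swap
j=9: A[9]=-13 ≤ -10 → i=3, swap A[3],A[9] → [-16,-18,-15,-13,3,4,-5,0,2,1,-10]
(after j=9) A = [-16,-18,-15,-13,3,4,-5,0,2,1,-10]

[-16,-18,-15,-13,3,4,-5,0,2,1,-10]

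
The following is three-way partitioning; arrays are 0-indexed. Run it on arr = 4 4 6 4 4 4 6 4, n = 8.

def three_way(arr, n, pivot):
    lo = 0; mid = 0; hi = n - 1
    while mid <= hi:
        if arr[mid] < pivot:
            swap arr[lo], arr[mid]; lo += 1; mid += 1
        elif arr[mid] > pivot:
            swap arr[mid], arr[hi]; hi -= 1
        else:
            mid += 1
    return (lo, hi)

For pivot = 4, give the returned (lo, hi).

(0, 5)

pivot = 4; lo=0, mid=0, hi=7
arr[mid]=4=4: mid=1
arr[mid]=4=4: mid=2
arr[mid]=6>4: swap arr[2],arr[7]; hi=6 → 4 4 4 4 4 4 6 6
arr[mid]=4=4: mid=3
arr[mid]=4=4: mid=4
arr[mid]=4=4: mid=5
arr[mid]=4=4: mid=6
arr[mid]=6>4: swap arr[6],arr[6]; hi=5 → 4 4 4 4 4 4 6 6
end: lo=0, hi=5; arr = 4 4 4 4 4 4 6 6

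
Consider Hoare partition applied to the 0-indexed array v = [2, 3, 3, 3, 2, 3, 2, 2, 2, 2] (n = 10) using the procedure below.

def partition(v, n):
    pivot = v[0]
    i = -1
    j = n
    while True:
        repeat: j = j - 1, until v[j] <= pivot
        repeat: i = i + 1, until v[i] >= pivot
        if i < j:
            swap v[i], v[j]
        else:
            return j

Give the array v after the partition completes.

pivot = v[0] = 2; i = -1, j = 10
j→9 (v[9]=2≤2), i→0 (v[0]=2≥2); i<j, swap → [2, 3, 3, 3, 2, 3, 2, 2, 2, 2]
j→8 (v[8]=2≤2), i→1 (v[1]=3≥2); i<j, swap → [2, 2, 3, 3, 2, 3, 2, 2, 3, 2]
j→7 (v[7]=2≤2), i→2 (v[2]=3≥2); i<j, swap → [2, 2, 2, 3, 2, 3, 2, 3, 3, 2]
j→6 (v[6]=2≤2), i→3 (v[3]=3≥2); i<j, swap → [2, 2, 2, 2, 2, 3, 3, 3, 3, 2]
j→4, i→4; i≥j, return j=4. v = [2, 2, 2, 2, 2, 3, 3, 3, 3, 2]

[2, 2, 2, 2, 2, 3, 3, 3, 3, 2]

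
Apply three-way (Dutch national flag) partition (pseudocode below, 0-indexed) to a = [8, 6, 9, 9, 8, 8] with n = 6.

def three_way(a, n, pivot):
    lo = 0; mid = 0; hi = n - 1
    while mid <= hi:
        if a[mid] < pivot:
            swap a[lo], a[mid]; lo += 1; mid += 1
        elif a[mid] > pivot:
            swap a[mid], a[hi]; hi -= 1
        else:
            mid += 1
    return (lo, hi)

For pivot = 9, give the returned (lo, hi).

(4, 5)

lo=0 mid=0 hi=5
8<9: swap(0,0), lo=1 mid=1 ⇒ [8, 6, 9, 9, 8, 8]
6<9: swap(1,1), lo=2 mid=2 ⇒ [8, 6, 9, 9, 8, 8]
9=9: mid=3
9=9: mid=4
8<9: swap(2,4), lo=3 mid=5 ⇒ [8, 6, 8, 9, 9, 8]
8<9: swap(3,5), lo=4 mid=6 ⇒ [8, 6, 8, 8, 9, 9]
done. lo=4 hi=5; a=[8, 6, 8, 8, 9, 9]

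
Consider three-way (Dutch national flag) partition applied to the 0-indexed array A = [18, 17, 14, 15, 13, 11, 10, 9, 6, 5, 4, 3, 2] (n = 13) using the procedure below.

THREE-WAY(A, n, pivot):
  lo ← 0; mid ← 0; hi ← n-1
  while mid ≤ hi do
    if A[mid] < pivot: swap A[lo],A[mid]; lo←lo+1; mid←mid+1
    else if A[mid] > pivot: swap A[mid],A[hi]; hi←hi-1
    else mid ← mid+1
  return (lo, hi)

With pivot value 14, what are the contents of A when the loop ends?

pivot = 14; lo=0, mid=0, hi=12
A[mid]=18>14: swap A[0],A[12]; hi=11 → [2, 17, 14, 15, 13, 11, 10, 9, 6, 5, 4, 3, 18]
A[mid]=2<14: swap A[0],A[0]; lo=1,mid=1 → [2, 17, 14, 15, 13, 11, 10, 9, 6, 5, 4, 3, 18]
A[mid]=17>14: swap A[1],A[11]; hi=10 → [2, 3, 14, 15, 13, 11, 10, 9, 6, 5, 4, 17, 18]
A[mid]=3<14: swap A[1],A[1]; lo=2,mid=2 → [2, 3, 14, 15, 13, 11, 10, 9, 6, 5, 4, 17, 18]
A[mid]=14=14: mid=3
A[mid]=15>14: swap A[3],A[10]; hi=9 → [2, 3, 14, 4, 13, 11, 10, 9, 6, 5, 15, 17, 18]
A[mid]=4<14: swap A[2],A[3]; lo=3,mid=4 → [2, 3, 4, 14, 13, 11, 10, 9, 6, 5, 15, 17, 18]
A[mid]=13<14: swap A[3],A[4]; lo=4,mid=5 → [2, 3, 4, 13, 14, 11, 10, 9, 6, 5, 15, 17, 18]
A[mid]=11<14: swap A[4],A[5]; lo=5,mid=6 → [2, 3, 4, 13, 11, 14, 10, 9, 6, 5, 15, 17, 18]
A[mid]=10<14: swap A[5],A[6]; lo=6,mid=7 → [2, 3, 4, 13, 11, 10, 14, 9, 6, 5, 15, 17, 18]
A[mid]=9<14: swap A[6],A[7]; lo=7,mid=8 → [2, 3, 4, 13, 11, 10, 9, 14, 6, 5, 15, 17, 18]
A[mid]=6<14: swap A[7],A[8]; lo=8,mid=9 → [2, 3, 4, 13, 11, 10, 9, 6, 14, 5, 15, 17, 18]
A[mid]=5<14: swap A[8],A[9]; lo=9,mid=10 → [2, 3, 4, 13, 11, 10, 9, 6, 5, 14, 15, 17, 18]
end: lo=9, hi=9; A = [2, 3, 4, 13, 11, 10, 9, 6, 5, 14, 15, 17, 18]

[2, 3, 4, 13, 11, 10, 9, 6, 5, 14, 15, 17, 18]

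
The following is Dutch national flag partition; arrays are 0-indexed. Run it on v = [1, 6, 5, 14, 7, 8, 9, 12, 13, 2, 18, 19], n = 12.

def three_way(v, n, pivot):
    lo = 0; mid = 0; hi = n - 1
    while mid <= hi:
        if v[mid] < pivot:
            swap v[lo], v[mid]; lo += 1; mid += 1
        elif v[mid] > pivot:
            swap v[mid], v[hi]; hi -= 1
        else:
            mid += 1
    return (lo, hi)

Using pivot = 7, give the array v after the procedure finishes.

[1, 6, 5, 2, 7, 9, 12, 13, 8, 18, 19, 14]

lo=0 mid=0 hi=11
1<7: swap(0,0), lo=1 mid=1 ⇒ [1, 6, 5, 14, 7, 8, 9, 12, 13, 2, 18, 19]
6<7: swap(1,1), lo=2 mid=2 ⇒ [1, 6, 5, 14, 7, 8, 9, 12, 13, 2, 18, 19]
5<7: swap(2,2), lo=3 mid=3 ⇒ [1, 6, 5, 14, 7, 8, 9, 12, 13, 2, 18, 19]
14>7: swap(3,11), hi=10 ⇒ [1, 6, 5, 19, 7, 8, 9, 12, 13, 2, 18, 14]
19>7: swap(3,10), hi=9 ⇒ [1, 6, 5, 18, 7, 8, 9, 12, 13, 2, 19, 14]
18>7: swap(3,9), hi=8 ⇒ [1, 6, 5, 2, 7, 8, 9, 12, 13, 18, 19, 14]
2<7: swap(3,3), lo=4 mid=4 ⇒ [1, 6, 5, 2, 7, 8, 9, 12, 13, 18, 19, 14]
7=7: mid=5
8>7: swap(5,8), hi=7 ⇒ [1, 6, 5, 2, 7, 13, 9, 12, 8, 18, 19, 14]
13>7: swap(5,7), hi=6 ⇒ [1, 6, 5, 2, 7, 12, 9, 13, 8, 18, 19, 14]
12>7: swap(5,6), hi=5 ⇒ [1, 6, 5, 2, 7, 9, 12, 13, 8, 18, 19, 14]
9>7: swap(5,5), hi=4 ⇒ [1, 6, 5, 2, 7, 9, 12, 13, 8, 18, 19, 14]
done. lo=4 hi=4; v=[1, 6, 5, 2, 7, 9, 12, 13, 8, 18, 19, 14]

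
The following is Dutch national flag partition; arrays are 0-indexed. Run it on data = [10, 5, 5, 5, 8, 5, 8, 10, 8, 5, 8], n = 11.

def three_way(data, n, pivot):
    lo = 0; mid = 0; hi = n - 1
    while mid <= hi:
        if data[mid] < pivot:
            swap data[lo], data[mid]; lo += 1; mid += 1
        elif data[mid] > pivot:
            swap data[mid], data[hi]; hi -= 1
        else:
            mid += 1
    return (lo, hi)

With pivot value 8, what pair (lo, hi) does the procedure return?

(5, 8)

lo=0 mid=0 hi=10
10>8: swap(0,10), hi=9 ⇒ [8, 5, 5, 5, 8, 5, 8, 10, 8, 5, 10]
8=8: mid=1
5<8: swap(0,1), lo=1 mid=2 ⇒ [5, 8, 5, 5, 8, 5, 8, 10, 8, 5, 10]
5<8: swap(1,2), lo=2 mid=3 ⇒ [5, 5, 8, 5, 8, 5, 8, 10, 8, 5, 10]
5<8: swap(2,3), lo=3 mid=4 ⇒ [5, 5, 5, 8, 8, 5, 8, 10, 8, 5, 10]
8=8: mid=5
5<8: swap(3,5), lo=4 mid=6 ⇒ [5, 5, 5, 5, 8, 8, 8, 10, 8, 5, 10]
8=8: mid=7
10>8: swap(7,9), hi=8 ⇒ [5, 5, 5, 5, 8, 8, 8, 5, 8, 10, 10]
5<8: swap(4,7), lo=5 mid=8 ⇒ [5, 5, 5, 5, 5, 8, 8, 8, 8, 10, 10]
8=8: mid=9
done. lo=5 hi=8; data=[5, 5, 5, 5, 5, 8, 8, 8, 8, 10, 10]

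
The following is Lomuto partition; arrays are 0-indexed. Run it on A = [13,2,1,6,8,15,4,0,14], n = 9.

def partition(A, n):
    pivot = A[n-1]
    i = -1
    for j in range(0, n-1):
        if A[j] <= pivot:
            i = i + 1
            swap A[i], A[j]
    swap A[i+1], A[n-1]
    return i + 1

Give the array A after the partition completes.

pivot = A[8] = 14; i = -1
j=0: A[0]=13 ≤ 14 → i=0, swap A[0],A[0] (no change) → [13,2,1,6,8,15,4,0,14]
j=1: A[1]=2 ≤ 14 → i=1, swap A[1],A[1] (no change) → [13,2,1,6,8,15,4,0,14]
j=2: A[2]=1 ≤ 14 → i=2, swap A[2],A[2] (no change) → [13,2,1,6,8,15,4,0,14]
j=3: A[3]=6 ≤ 14 → i=3, swap A[3],A[3] (no change) → [13,2,1,6,8,15,4,0,14]
j=4: A[4]=8 ≤ 14 → i=4, swap A[4],A[4] (no change) → [13,2,1,6,8,15,4,0,14]
j=5: A[5]=15 > 14 → no swap
j=6: A[6]=4 ≤ 14 → i=5, swap A[5],A[6] → [13,2,1,6,8,4,15,0,14]
j=7: A[7]=0 ≤ 14 → i=6, swap A[6],A[7] → [13,2,1,6,8,4,0,15,14]
final swap A[7],A[8] → [13,2,1,6,8,4,0,14,15]; return 7

[13,2,1,6,8,4,0,14,15]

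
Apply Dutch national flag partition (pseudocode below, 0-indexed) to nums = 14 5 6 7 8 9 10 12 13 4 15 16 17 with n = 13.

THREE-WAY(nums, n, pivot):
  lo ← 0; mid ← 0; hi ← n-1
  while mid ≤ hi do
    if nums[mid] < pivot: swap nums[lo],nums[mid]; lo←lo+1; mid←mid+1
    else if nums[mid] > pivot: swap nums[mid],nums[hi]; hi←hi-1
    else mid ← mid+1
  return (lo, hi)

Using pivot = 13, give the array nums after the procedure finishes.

4 5 6 7 8 9 10 12 13 15 16 17 14

pivot = 13; lo=0, mid=0, hi=12
nums[mid]=14>13: swap nums[0],nums[12]; hi=11 → 17 5 6 7 8 9 10 12 13 4 15 16 14
nums[mid]=17>13: swap nums[0],nums[11]; hi=10 → 16 5 6 7 8 9 10 12 13 4 15 17 14
nums[mid]=16>13: swap nums[0],nums[10]; hi=9 → 15 5 6 7 8 9 10 12 13 4 16 17 14
nums[mid]=15>13: swap nums[0],nums[9]; hi=8 → 4 5 6 7 8 9 10 12 13 15 16 17 14
nums[mid]=4<13: swap nums[0],nums[0]; lo=1,mid=1 → 4 5 6 7 8 9 10 12 13 15 16 17 14
nums[mid]=5<13: swap nums[1],nums[1]; lo=2,mid=2 → 4 5 6 7 8 9 10 12 13 15 16 17 14
nums[mid]=6<13: swap nums[2],nums[2]; lo=3,mid=3 → 4 5 6 7 8 9 10 12 13 15 16 17 14
nums[mid]=7<13: swap nums[3],nums[3]; lo=4,mid=4 → 4 5 6 7 8 9 10 12 13 15 16 17 14
nums[mid]=8<13: swap nums[4],nums[4]; lo=5,mid=5 → 4 5 6 7 8 9 10 12 13 15 16 17 14
nums[mid]=9<13: swap nums[5],nums[5]; lo=6,mid=6 → 4 5 6 7 8 9 10 12 13 15 16 17 14
nums[mid]=10<13: swap nums[6],nums[6]; lo=7,mid=7 → 4 5 6 7 8 9 10 12 13 15 16 17 14
nums[mid]=12<13: swap nums[7],nums[7]; lo=8,mid=8 → 4 5 6 7 8 9 10 12 13 15 16 17 14
nums[mid]=13=13: mid=9
end: lo=8, hi=8; nums = 4 5 6 7 8 9 10 12 13 15 16 17 14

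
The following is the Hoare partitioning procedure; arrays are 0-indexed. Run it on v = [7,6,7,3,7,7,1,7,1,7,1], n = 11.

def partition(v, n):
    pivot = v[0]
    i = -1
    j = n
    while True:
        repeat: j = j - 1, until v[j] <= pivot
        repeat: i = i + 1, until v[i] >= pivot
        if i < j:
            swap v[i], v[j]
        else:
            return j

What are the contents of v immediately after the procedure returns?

pivot=7
j stops at 10 (1), i stops at 0 (7); swap ⇒ [1,6,7,3,7,7,1,7,1,7,7]
j stops at 9 (7), i stops at 2 (7); swap ⇒ [1,6,7,3,7,7,1,7,1,7,7]
j stops at 8 (1), i stops at 4 (7); swap ⇒ [1,6,7,3,1,7,1,7,7,7,7]
j stops at 7 (7), i stops at 5 (7); swap ⇒ [1,6,7,3,1,7,1,7,7,7,7]
j stops at 6, i stops at 7; i≥j ⇒ return 6. v=[1,6,7,3,1,7,1,7,7,7,7]

[1,6,7,3,1,7,1,7,7,7,7]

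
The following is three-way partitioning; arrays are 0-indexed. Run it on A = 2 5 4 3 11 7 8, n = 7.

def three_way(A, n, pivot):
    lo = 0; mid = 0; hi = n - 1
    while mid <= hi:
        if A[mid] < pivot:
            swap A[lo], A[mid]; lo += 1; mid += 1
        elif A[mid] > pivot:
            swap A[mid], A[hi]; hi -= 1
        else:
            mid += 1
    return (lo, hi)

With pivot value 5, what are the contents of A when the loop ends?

pivot = 5; lo=0, mid=0, hi=6
A[mid]=2<5: swap A[0],A[0]; lo=1,mid=1 → 2 5 4 3 11 7 8
A[mid]=5=5: mid=2
A[mid]=4<5: swap A[1],A[2]; lo=2,mid=3 → 2 4 5 3 11 7 8
A[mid]=3<5: swap A[2],A[3]; lo=3,mid=4 → 2 4 3 5 11 7 8
A[mid]=11>5: swap A[4],A[6]; hi=5 → 2 4 3 5 8 7 11
A[mid]=8>5: swap A[4],A[5]; hi=4 → 2 4 3 5 7 8 11
A[mid]=7>5: swap A[4],A[4]; hi=3 → 2 4 3 5 7 8 11
end: lo=3, hi=3; A = 2 4 3 5 7 8 11

2 4 3 5 7 8 11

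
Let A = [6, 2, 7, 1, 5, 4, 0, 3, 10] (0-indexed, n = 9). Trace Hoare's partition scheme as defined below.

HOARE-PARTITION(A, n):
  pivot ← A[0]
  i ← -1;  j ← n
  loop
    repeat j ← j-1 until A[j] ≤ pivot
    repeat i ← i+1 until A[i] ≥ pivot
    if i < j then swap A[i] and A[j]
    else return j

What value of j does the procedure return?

pivot = A[0] = 6; i = -1, j = 9
j→7 (A[7]=3≤6), i→0 (A[0]=6≥6); i<j, swap → [3, 2, 7, 1, 5, 4, 0, 6, 10]
j→6 (A[6]=0≤6), i→2 (A[2]=7≥6); i<j, swap → [3, 2, 0, 1, 5, 4, 7, 6, 10]
j→5, i→6; i≥j, return j=5. A = [3, 2, 0, 1, 5, 4, 7, 6, 10]

5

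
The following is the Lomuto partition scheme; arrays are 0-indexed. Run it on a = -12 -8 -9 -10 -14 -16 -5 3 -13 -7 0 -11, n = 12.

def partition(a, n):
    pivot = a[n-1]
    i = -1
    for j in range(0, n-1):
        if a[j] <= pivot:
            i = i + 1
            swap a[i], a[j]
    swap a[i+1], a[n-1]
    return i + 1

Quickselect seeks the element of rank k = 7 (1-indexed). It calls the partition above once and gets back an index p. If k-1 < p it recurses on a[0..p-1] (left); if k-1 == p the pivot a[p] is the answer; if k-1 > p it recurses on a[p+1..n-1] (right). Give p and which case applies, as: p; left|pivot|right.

4; right

pivot = a[11] = -11; i = -1
j=0: a[0]=-12 ≤ -11 → i=0, swap a[0],a[0] (no change) → -12 -8 -9 -10 -14 -16 -5 3 -13 -7 0 -11
j=1: a[1]=-8 > -11 → no swap
j=2: a[2]=-9 > -11 → no swap
j=3: a[3]=-10 > -11 → no swap
j=4: a[4]=-14 ≤ -11 → i=1, swap a[1],a[4] → -12 -14 -9 -10 -8 -16 -5 3 -13 -7 0 -11
j=5: a[5]=-16 ≤ -11 → i=2, swap a[2],a[5] → -12 -14 -16 -10 -8 -9 -5 3 -13 -7 0 -11
j=6: a[6]=-5 > -11 → no swap
j=7: a[7]=3 > -11 → no swap
j=8: a[8]=-13 ≤ -11 → i=3, swap a[3],a[8] → -12 -14 -16 -13 -8 -9 -5 3 -10 -7 0 -11
j=9: a[9]=-7 > -11 → no swap
j=10: a[10]=0 > -11 → no swap
final swap a[4],a[11] → -12 -14 -16 -13 -11 -9 -5 3 -10 -7 0 -8; return 4
p = 4; k-1 = 6 > 4 ⇒ right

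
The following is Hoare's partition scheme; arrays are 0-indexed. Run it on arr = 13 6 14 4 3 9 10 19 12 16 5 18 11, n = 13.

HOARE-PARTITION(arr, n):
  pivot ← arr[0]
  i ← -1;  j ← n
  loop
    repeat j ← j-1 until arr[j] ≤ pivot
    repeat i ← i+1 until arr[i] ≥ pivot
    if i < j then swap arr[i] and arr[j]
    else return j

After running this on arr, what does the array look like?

pivot = arr[0] = 13; i = -1, j = 13
j→12 (arr[12]=11≤13), i→0 (arr[0]=13≥13); i<j, swap → 11 6 14 4 3 9 10 19 12 16 5 18 13
j→10 (arr[10]=5≤13), i→2 (arr[2]=14≥13); i<j, swap → 11 6 5 4 3 9 10 19 12 16 14 18 13
j→8 (arr[8]=12≤13), i→7 (arr[7]=19≥13); i<j, swap → 11 6 5 4 3 9 10 12 19 16 14 18 13
j→7, i→8; i≥j, return j=7. arr = 11 6 5 4 3 9 10 12 19 16 14 18 13

11 6 5 4 3 9 10 12 19 16 14 18 13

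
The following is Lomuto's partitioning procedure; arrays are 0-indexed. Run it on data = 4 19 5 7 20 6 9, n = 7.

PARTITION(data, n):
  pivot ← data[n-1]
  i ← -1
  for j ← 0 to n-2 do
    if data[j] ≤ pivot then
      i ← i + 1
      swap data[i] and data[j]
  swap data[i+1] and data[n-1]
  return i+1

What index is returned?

4

pivot = data[6] = 9; i = -1
j=0: data[0]=4 ≤ 9 → i=0, swap data[0],data[0] (no change) → 4 19 5 7 20 6 9
j=1: data[1]=19 > 9 → no swap
j=2: data[2]=5 ≤ 9 → i=1, swap data[1],data[2] → 4 5 19 7 20 6 9
j=3: data[3]=7 ≤ 9 → i=2, swap data[2],data[3] → 4 5 7 19 20 6 9
j=4: data[4]=20 > 9 → no swap
j=5: data[5]=6 ≤ 9 → i=3, swap data[3],data[5] → 4 5 7 6 20 19 9
final swap data[4],data[6] → 4 5 7 6 9 19 20; return 4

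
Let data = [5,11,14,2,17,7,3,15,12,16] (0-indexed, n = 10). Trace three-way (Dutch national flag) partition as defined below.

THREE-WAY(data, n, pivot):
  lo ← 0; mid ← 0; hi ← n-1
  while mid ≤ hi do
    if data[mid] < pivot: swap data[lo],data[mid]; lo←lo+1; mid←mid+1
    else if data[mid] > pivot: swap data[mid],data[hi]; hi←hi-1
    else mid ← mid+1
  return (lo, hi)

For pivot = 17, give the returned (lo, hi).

(9, 9)

pivot = 17; lo=0, mid=0, hi=9
data[mid]=5<17: swap data[0],data[0]; lo=1,mid=1 → [5,11,14,2,17,7,3,15,12,16]
data[mid]=11<17: swap data[1],data[1]; lo=2,mid=2 → [5,11,14,2,17,7,3,15,12,16]
data[mid]=14<17: swap data[2],data[2]; lo=3,mid=3 → [5,11,14,2,17,7,3,15,12,16]
data[mid]=2<17: swap data[3],data[3]; lo=4,mid=4 → [5,11,14,2,17,7,3,15,12,16]
data[mid]=17=17: mid=5
data[mid]=7<17: swap data[4],data[5]; lo=5,mid=6 → [5,11,14,2,7,17,3,15,12,16]
data[mid]=3<17: swap data[5],data[6]; lo=6,mid=7 → [5,11,14,2,7,3,17,15,12,16]
data[mid]=15<17: swap data[6],data[7]; lo=7,mid=8 → [5,11,14,2,7,3,15,17,12,16]
data[mid]=12<17: swap data[7],data[8]; lo=8,mid=9 → [5,11,14,2,7,3,15,12,17,16]
data[mid]=16<17: swap data[8],data[9]; lo=9,mid=10 → [5,11,14,2,7,3,15,12,16,17]
end: lo=9, hi=9; data = [5,11,14,2,7,3,15,12,16,17]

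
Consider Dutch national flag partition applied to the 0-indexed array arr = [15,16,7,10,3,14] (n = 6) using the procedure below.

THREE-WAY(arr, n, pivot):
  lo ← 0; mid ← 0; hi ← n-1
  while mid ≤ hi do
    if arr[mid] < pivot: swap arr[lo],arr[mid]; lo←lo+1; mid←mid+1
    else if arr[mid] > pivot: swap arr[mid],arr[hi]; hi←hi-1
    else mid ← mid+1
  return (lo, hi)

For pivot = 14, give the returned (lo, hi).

pivot = 14; lo=0, mid=0, hi=5
arr[mid]=15>14: swap arr[0],arr[5]; hi=4 → [14,16,7,10,3,15]
arr[mid]=14=14: mid=1
arr[mid]=16>14: swap arr[1],arr[4]; hi=3 → [14,3,7,10,16,15]
arr[mid]=3<14: swap arr[0],arr[1]; lo=1,mid=2 → [3,14,7,10,16,15]
arr[mid]=7<14: swap arr[1],arr[2]; lo=2,mid=3 → [3,7,14,10,16,15]
arr[mid]=10<14: swap arr[2],arr[3]; lo=3,mid=4 → [3,7,10,14,16,15]
end: lo=3, hi=3; arr = [3,7,10,14,16,15]

(3, 3)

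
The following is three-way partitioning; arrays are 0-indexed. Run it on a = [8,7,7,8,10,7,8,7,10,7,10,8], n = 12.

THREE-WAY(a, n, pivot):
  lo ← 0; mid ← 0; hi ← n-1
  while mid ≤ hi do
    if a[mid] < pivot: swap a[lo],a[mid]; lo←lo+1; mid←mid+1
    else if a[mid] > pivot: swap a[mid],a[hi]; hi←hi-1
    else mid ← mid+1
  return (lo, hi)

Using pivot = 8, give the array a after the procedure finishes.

[7,7,7,7,7,8,8,8,8,10,10,10]

pivot = 8; lo=0, mid=0, hi=11
a[mid]=8=8: mid=1
a[mid]=7<8: swap a[0],a[1]; lo=1,mid=2 → [7,8,7,8,10,7,8,7,10,7,10,8]
a[mid]=7<8: swap a[1],a[2]; lo=2,mid=3 → [7,7,8,8,10,7,8,7,10,7,10,8]
a[mid]=8=8: mid=4
a[mid]=10>8: swap a[4],a[11]; hi=10 → [7,7,8,8,8,7,8,7,10,7,10,10]
a[mid]=8=8: mid=5
a[mid]=7<8: swap a[2],a[5]; lo=3,mid=6 → [7,7,7,8,8,8,8,7,10,7,10,10]
a[mid]=8=8: mid=7
a[mid]=7<8: swap a[3],a[7]; lo=4,mid=8 → [7,7,7,7,8,8,8,8,10,7,10,10]
a[mid]=10>8: swap a[8],a[10]; hi=9 → [7,7,7,7,8,8,8,8,10,7,10,10]
a[mid]=10>8: swap a[8],a[9]; hi=8 → [7,7,7,7,8,8,8,8,7,10,10,10]
a[mid]=7<8: swap a[4],a[8]; lo=5,mid=9 → [7,7,7,7,7,8,8,8,8,10,10,10]
end: lo=5, hi=8; a = [7,7,7,7,7,8,8,8,8,10,10,10]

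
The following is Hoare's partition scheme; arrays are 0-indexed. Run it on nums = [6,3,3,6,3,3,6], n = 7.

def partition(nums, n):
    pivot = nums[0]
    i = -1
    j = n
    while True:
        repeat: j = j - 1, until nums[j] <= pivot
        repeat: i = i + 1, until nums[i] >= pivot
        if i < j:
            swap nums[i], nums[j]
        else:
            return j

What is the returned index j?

pivot=6
j stops at 6 (6), i stops at 0 (6); swap ⇒ [6,3,3,6,3,3,6]
j stops at 5 (3), i stops at 3 (6); swap ⇒ [6,3,3,3,3,6,6]
j stops at 4, i stops at 5; i≥j ⇒ return 4. nums=[6,3,3,3,3,6,6]

4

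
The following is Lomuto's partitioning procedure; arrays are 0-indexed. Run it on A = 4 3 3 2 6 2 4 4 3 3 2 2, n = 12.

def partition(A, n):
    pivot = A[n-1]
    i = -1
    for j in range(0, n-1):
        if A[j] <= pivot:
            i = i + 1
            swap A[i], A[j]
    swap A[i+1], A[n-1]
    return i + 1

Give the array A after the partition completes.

2 2 2 2 6 3 4 4 3 3 3 4

pivot=2, i=-1
j=0: 4>2, skip
j=1: 3>2, skip
j=2: 3>2, skip
j=3: 2≤2, i=0, swap(0,3) ⇒ 2 3 3 4 6 2 4 4 3 3 2 2
j=4: 6>2, skip
j=5: 2≤2, i=1, swap(1,5) ⇒ 2 2 3 4 6 3 4 4 3 3 2 2
j=6: 4>2, skip
j=7: 4>2, skip
j=8: 3>2, skip
j=9: 3>2, skip
j=10: 2≤2, i=2, swap(2,10) ⇒ 2 2 2 4 6 3 4 4 3 3 3 2
swap(3,11) ⇒ 2 2 2 2 6 3 4 4 3 3 3 4; return 3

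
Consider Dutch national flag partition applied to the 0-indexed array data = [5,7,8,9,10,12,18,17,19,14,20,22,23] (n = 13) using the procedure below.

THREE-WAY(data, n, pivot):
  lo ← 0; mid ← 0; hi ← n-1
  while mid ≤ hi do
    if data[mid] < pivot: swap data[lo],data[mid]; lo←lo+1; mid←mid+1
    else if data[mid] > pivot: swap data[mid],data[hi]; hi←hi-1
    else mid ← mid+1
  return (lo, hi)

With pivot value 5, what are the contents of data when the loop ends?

[5,8,9,10,12,18,17,19,14,20,22,23,7]

lo=0 mid=0 hi=12
5=5: mid=1
7>5: swap(1,12), hi=11 ⇒ [5,23,8,9,10,12,18,17,19,14,20,22,7]
23>5: swap(1,11), hi=10 ⇒ [5,22,8,9,10,12,18,17,19,14,20,23,7]
22>5: swap(1,10), hi=9 ⇒ [5,20,8,9,10,12,18,17,19,14,22,23,7]
20>5: swap(1,9), hi=8 ⇒ [5,14,8,9,10,12,18,17,19,20,22,23,7]
14>5: swap(1,8), hi=7 ⇒ [5,19,8,9,10,12,18,17,14,20,22,23,7]
19>5: swap(1,7), hi=6 ⇒ [5,17,8,9,10,12,18,19,14,20,22,23,7]
17>5: swap(1,6), hi=5 ⇒ [5,18,8,9,10,12,17,19,14,20,22,23,7]
18>5: swap(1,5), hi=4 ⇒ [5,12,8,9,10,18,17,19,14,20,22,23,7]
12>5: swap(1,4), hi=3 ⇒ [5,10,8,9,12,18,17,19,14,20,22,23,7]
10>5: swap(1,3), hi=2 ⇒ [5,9,8,10,12,18,17,19,14,20,22,23,7]
9>5: swap(1,2), hi=1 ⇒ [5,8,9,10,12,18,17,19,14,20,22,23,7]
8>5: swap(1,1), hi=0 ⇒ [5,8,9,10,12,18,17,19,14,20,22,23,7]
done. lo=0 hi=0; data=[5,8,9,10,12,18,17,19,14,20,22,23,7]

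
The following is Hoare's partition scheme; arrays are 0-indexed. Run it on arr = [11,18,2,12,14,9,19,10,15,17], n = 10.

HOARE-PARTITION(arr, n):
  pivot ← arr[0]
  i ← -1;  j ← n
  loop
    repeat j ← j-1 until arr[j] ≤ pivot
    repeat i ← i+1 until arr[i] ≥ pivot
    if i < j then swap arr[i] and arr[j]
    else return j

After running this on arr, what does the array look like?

pivot = arr[0] = 11; i = -1, j = 10
j→7 (arr[7]=10≤11), i→0 (arr[0]=11≥11); i<j, swap → [10,18,2,12,14,9,19,11,15,17]
j→5 (arr[5]=9≤11), i→1 (arr[1]=18≥11); i<j, swap → [10,9,2,12,14,18,19,11,15,17]
j→2, i→3; i≥j, return j=2. arr = [10,9,2,12,14,18,19,11,15,17]

[10,9,2,12,14,18,19,11,15,17]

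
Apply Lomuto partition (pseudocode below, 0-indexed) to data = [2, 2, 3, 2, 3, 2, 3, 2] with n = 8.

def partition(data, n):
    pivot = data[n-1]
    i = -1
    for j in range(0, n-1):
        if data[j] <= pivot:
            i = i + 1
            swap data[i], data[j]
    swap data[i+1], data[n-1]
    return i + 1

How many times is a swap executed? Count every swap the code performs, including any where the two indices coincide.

pivot = data[7] = 2; i = -1
j=0: data[0]=2 ≤ 2 → i=0, swap data[0],data[0] (no change) → [2, 2, 3, 2, 3, 2, 3, 2]
j=1: data[1]=2 ≤ 2 → i=1, swap data[1],data[1] (no change) → [2, 2, 3, 2, 3, 2, 3, 2]
j=2: data[2]=3 > 2 → no swap
j=3: data[3]=2 ≤ 2 → i=2, swap data[2],data[3] → [2, 2, 2, 3, 3, 2, 3, 2]
j=4: data[4]=3 > 2 → no swap
j=5: data[5]=2 ≤ 2 → i=3, swap data[3],data[5] → [2, 2, 2, 2, 3, 3, 3, 2]
j=6: data[6]=3 > 2 → no swap
final swap data[4],data[7] → [2, 2, 2, 2, 2, 3, 3, 3]; return 4

5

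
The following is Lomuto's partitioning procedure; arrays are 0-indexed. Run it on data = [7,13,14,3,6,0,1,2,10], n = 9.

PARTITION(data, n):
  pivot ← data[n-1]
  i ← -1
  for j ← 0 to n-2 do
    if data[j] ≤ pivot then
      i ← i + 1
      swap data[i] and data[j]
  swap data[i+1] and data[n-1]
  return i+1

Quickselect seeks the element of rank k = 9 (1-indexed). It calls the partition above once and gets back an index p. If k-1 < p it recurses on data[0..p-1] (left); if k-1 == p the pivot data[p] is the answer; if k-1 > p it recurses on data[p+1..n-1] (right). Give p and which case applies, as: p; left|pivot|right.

pivot = data[8] = 10; i = -1
j=0: data[0]=7 ≤ 10 → i=0, swap data[0],data[0] (no change) → [7,13,14,3,6,0,1,2,10]
j=1: data[1]=13 > 10 → no swap
j=2: data[2]=14 > 10 → no swap
j=3: data[3]=3 ≤ 10 → i=1, swap data[1],data[3] → [7,3,14,13,6,0,1,2,10]
j=4: data[4]=6 ≤ 10 → i=2, swap data[2],data[4] → [7,3,6,13,14,0,1,2,10]
j=5: data[5]=0 ≤ 10 → i=3, swap data[3],data[5] → [7,3,6,0,14,13,1,2,10]
j=6: data[6]=1 ≤ 10 → i=4, swap data[4],data[6] → [7,3,6,0,1,13,14,2,10]
j=7: data[7]=2 ≤ 10 → i=5, swap data[5],data[7] → [7,3,6,0,1,2,14,13,10]
final swap data[6],data[8] → [7,3,6,0,1,2,10,13,14]; return 6
p = 6; k-1 = 8 > 6 ⇒ right

6; right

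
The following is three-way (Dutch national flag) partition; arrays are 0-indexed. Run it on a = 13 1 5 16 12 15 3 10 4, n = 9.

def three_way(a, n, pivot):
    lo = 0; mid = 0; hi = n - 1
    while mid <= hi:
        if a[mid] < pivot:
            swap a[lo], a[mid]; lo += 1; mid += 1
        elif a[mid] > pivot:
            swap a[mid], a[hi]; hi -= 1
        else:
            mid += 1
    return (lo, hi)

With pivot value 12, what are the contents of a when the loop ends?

pivot = 12; lo=0, mid=0, hi=8
a[mid]=13>12: swap a[0],a[8]; hi=7 → 4 1 5 16 12 15 3 10 13
a[mid]=4<12: swap a[0],a[0]; lo=1,mid=1 → 4 1 5 16 12 15 3 10 13
a[mid]=1<12: swap a[1],a[1]; lo=2,mid=2 → 4 1 5 16 12 15 3 10 13
a[mid]=5<12: swap a[2],a[2]; lo=3,mid=3 → 4 1 5 16 12 15 3 10 13
a[mid]=16>12: swap a[3],a[7]; hi=6 → 4 1 5 10 12 15 3 16 13
a[mid]=10<12: swap a[3],a[3]; lo=4,mid=4 → 4 1 5 10 12 15 3 16 13
a[mid]=12=12: mid=5
a[mid]=15>12: swap a[5],a[6]; hi=5 → 4 1 5 10 12 3 15 16 13
a[mid]=3<12: swap a[4],a[5]; lo=5,mid=6 → 4 1 5 10 3 12 15 16 13
end: lo=5, hi=5; a = 4 1 5 10 3 12 15 16 13

4 1 5 10 3 12 15 16 13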